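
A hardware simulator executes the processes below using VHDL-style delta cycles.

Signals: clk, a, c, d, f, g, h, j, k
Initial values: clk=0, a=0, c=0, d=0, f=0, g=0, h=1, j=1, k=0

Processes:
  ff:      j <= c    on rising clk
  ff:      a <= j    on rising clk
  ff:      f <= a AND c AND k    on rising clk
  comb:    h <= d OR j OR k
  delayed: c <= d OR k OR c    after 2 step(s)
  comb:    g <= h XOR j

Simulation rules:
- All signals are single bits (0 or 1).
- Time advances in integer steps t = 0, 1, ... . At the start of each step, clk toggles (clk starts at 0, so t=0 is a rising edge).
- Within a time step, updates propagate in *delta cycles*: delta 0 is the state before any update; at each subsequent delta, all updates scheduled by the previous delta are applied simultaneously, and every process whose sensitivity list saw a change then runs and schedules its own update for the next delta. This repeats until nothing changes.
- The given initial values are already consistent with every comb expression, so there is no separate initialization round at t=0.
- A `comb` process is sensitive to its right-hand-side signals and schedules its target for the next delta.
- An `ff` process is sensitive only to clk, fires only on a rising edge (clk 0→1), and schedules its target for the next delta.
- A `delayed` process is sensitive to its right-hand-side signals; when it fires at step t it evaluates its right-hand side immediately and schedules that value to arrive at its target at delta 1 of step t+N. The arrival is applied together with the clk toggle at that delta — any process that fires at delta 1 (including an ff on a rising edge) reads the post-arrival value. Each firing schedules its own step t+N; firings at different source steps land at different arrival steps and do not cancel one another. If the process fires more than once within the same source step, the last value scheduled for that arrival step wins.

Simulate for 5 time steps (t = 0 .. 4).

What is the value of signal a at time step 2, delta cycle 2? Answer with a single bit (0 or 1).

0

t=0 Δ0: d=0 c=0 a=0 h=1 k=0 f=0 clk=0 g=0 j=1
  Δ1: clk:0→1
  Δ2: a:0→1, j:1→0
  Δ3: h:1→0, g:0→1
  Δ4: g:1→0
  (4Δ to stable)
t=1 Δ0: d=0 c=0 a=1 h=0 k=0 f=0 clk=1 g=0 j=0
  Δ1: clk:1→0
  (1Δ to stable)
t=2 Δ0: d=0 c=0 a=1 h=0 k=0 f=0 clk=0 g=0 j=0
  Δ1: clk:0→1
  Δ2: a:1→0
  (2Δ to stable)
t=3 Δ0: d=0 c=0 a=0 h=0 k=0 f=0 clk=1 g=0 j=0
  Δ1: clk:1→0
  (1Δ to stable)
t=4 Δ0: d=0 c=0 a=0 h=0 k=0 f=0 clk=0 g=0 j=0
  Δ1: clk:0→1
  (1Δ to stable)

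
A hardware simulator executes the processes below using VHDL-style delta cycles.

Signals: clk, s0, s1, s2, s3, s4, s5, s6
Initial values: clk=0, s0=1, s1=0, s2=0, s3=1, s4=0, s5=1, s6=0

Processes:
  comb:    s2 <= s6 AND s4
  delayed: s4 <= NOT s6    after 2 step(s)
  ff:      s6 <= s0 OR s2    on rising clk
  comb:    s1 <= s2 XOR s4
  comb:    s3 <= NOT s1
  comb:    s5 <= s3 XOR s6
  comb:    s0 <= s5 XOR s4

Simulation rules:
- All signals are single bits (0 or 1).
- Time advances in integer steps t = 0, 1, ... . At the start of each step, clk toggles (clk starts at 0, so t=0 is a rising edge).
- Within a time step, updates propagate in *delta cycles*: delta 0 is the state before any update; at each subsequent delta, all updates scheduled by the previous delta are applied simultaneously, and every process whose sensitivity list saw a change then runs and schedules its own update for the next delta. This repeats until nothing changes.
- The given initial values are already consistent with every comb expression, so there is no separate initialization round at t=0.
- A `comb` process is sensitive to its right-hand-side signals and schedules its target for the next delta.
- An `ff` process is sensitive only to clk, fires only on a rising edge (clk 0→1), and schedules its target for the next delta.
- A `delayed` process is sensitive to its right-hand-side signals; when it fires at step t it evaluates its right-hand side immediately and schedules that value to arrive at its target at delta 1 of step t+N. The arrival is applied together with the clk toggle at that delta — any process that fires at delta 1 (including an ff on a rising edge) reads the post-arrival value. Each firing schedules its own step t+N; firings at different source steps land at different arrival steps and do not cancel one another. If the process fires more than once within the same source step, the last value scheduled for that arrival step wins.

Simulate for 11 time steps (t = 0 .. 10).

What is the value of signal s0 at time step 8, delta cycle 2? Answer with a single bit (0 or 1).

0

t=0 Δ0: clk=0 s6=0 s0=1 s2=0 s5=1 s4=0 s1=0 s3=1
  Δ1: clk:0→1
  Δ2: s6:0→1
  Δ3: s5:1→0
  Δ4: s0:1→0
  (4Δ to stable)
t=1 Δ0: clk=1 s6=1 s0=0 s2=0 s5=0 s4=0 s1=0 s3=1
  Δ1: clk:1→0
  (1Δ to stable)
t=2 Δ0: clk=0 s6=1 s0=0 s2=0 s5=0 s4=0 s1=0 s3=1
  Δ1: clk:0→1
  Δ2: s6:1→0
  Δ3: s5:0→1
  Δ4: s0:0→1
  (4Δ to stable)
t=3 Δ0: clk=1 s6=0 s0=1 s2=0 s5=1 s4=0 s1=0 s3=1
  Δ1: clk:1→0
  (1Δ to stable)
t=4 Δ0: clk=0 s6=0 s0=1 s2=0 s5=1 s4=0 s1=0 s3=1
  Δ1: clk:0→1, s4:0→1
  Δ2: s6:0→1, s0:1→0, s1:0→1
  Δ3: s2:0→1, s5:1→0, s3:1→0
  Δ4: s0:0→1, s5:0→1, s1:1→0
  Δ5: s0:1→0, s3:0→1
  Δ6: s5:1→0
  Δ7: s0:0→1
  (7Δ to stable)
t=5 Δ0: clk=1 s6=1 s0=1 s2=1 s5=0 s4=1 s1=0 s3=1
  Δ1: clk:1→0
  (1Δ to stable)
t=6 Δ0: clk=0 s6=1 s0=1 s2=1 s5=0 s4=1 s1=0 s3=1
  Δ1: clk:0→1, s4:1→0
  Δ2: s0:1→0, s2:1→0, s1:0→1
  Δ3: s1:1→0, s3:1→0
  Δ4: s5:0→1, s3:0→1
  Δ5: s0:0→1, s5:1→0
  Δ6: s0:1→0
  (6Δ to stable)
t=7 Δ0: clk=1 s6=1 s0=0 s2=0 s5=0 s4=0 s1=0 s3=1
  Δ1: clk:1→0
  (1Δ to stable)
t=8 Δ0: clk=0 s6=1 s0=0 s2=0 s5=0 s4=0 s1=0 s3=1
  Δ1: clk:0→1
  Δ2: s6:1→0
  Δ3: s5:0→1
  Δ4: s0:0→1
  (4Δ to stable)
t=9 Δ0: clk=1 s6=0 s0=1 s2=0 s5=1 s4=0 s1=0 s3=1
  Δ1: clk:1→0
  (1Δ to stable)
t=10 Δ0: clk=0 s6=0 s0=1 s2=0 s5=1 s4=0 s1=0 s3=1
  Δ1: clk:0→1, s4:0→1
  Δ2: s6:0→1, s0:1→0, s1:0→1
  Δ3: s2:0→1, s5:1→0, s3:1→0
  Δ4: s0:0→1, s5:0→1, s1:1→0
  Δ5: s0:1→0, s3:0→1
  Δ6: s5:1→0
  Δ7: s0:0→1
  (7Δ to stable)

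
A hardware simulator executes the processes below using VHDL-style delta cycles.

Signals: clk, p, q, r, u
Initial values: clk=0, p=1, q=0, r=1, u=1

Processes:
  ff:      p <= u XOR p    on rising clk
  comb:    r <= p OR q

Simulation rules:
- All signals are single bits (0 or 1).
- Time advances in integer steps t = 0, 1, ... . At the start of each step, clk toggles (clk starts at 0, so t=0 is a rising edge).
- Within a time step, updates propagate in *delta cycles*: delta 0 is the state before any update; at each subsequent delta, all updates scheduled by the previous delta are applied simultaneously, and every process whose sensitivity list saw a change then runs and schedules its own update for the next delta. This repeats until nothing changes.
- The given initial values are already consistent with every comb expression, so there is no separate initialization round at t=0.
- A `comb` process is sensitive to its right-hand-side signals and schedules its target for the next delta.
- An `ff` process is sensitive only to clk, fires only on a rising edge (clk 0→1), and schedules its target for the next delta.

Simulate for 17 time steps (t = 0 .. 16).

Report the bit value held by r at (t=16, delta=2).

[bits: u,clk,q,r,p]
t=0: Δ0=10011 Δ1=11011 Δ2=11010 Δ3=11000 | 3Δ
t=1: Δ0=11000 Δ1=10000 | 1Δ
t=2: Δ0=10000 Δ1=11000 Δ2=11001 Δ3=11011 | 3Δ
t=3: Δ0=11011 Δ1=10011 | 1Δ
t=4: Δ0=10011 Δ1=11011 Δ2=11010 Δ3=11000 | 3Δ
t=5: Δ0=11000 Δ1=10000 | 1Δ
t=6: Δ0=10000 Δ1=11000 Δ2=11001 Δ3=11011 | 3Δ
t=7: Δ0=11011 Δ1=10011 | 1Δ
t=8: Δ0=10011 Δ1=11011 Δ2=11010 Δ3=11000 | 3Δ
t=9: Δ0=11000 Δ1=10000 | 1Δ
t=10: Δ0=10000 Δ1=11000 Δ2=11001 Δ3=11011 | 3Δ
t=11: Δ0=11011 Δ1=10011 | 1Δ
t=12: Δ0=10011 Δ1=11011 Δ2=11010 Δ3=11000 | 3Δ
t=13: Δ0=11000 Δ1=10000 | 1Δ
t=14: Δ0=10000 Δ1=11000 Δ2=11001 Δ3=11011 | 3Δ
t=15: Δ0=11011 Δ1=10011 | 1Δ
t=16: Δ0=10011 Δ1=11011 Δ2=11010 Δ3=11000 | 3Δ

1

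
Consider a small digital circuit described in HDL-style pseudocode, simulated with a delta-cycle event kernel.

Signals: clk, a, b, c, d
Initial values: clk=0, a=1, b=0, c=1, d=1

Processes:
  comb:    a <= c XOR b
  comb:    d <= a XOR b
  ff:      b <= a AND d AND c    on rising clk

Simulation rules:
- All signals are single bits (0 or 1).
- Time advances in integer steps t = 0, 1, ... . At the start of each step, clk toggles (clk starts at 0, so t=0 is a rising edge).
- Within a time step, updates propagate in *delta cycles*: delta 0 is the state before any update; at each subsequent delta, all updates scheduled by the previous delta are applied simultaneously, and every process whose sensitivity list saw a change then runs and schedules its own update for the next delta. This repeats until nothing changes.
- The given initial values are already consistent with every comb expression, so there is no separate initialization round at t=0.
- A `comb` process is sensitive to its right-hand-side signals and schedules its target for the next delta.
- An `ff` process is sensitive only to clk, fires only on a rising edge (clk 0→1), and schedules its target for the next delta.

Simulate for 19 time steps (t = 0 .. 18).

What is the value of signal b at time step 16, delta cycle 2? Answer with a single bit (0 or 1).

1

t0.Δ0 d=1 a=1 clk=0 b=0 c=1
t0.Δ1 d=1 a=1 clk=1 b=0 c=1
t0.Δ2 d=1 a=1 clk=1 b=1 c=1
t0.Δ3 d=0 a=0 clk=1 b=1 c=1
t0.Δ4 d=1 a=0 clk=1 b=1 c=1
t1.Δ0 d=1 a=0 clk=1 b=1 c=1
t1.Δ1 d=1 a=0 clk=0 b=1 c=1
t2.Δ0 d=1 a=0 clk=0 b=1 c=1
t2.Δ1 d=1 a=0 clk=1 b=1 c=1
t2.Δ2 d=1 a=0 clk=1 b=0 c=1
t2.Δ3 d=0 a=1 clk=1 b=0 c=1
t2.Δ4 d=1 a=1 clk=1 b=0 c=1
t3.Δ0 d=1 a=1 clk=1 b=0 c=1
t3.Δ1 d=1 a=1 clk=0 b=0 c=1
t4.Δ0 d=1 a=1 clk=0 b=0 c=1
t4.Δ1 d=1 a=1 clk=1 b=0 c=1
t4.Δ2 d=1 a=1 clk=1 b=1 c=1
t4.Δ3 d=0 a=0 clk=1 b=1 c=1
t4.Δ4 d=1 a=0 clk=1 b=1 c=1
t5.Δ0 d=1 a=0 clk=1 b=1 c=1
t5.Δ1 d=1 a=0 clk=0 b=1 c=1
t6.Δ0 d=1 a=0 clk=0 b=1 c=1
t6.Δ1 d=1 a=0 clk=1 b=1 c=1
t6.Δ2 d=1 a=0 clk=1 b=0 c=1
t6.Δ3 d=0 a=1 clk=1 b=0 c=1
t6.Δ4 d=1 a=1 clk=1 b=0 c=1
t7.Δ0 d=1 a=1 clk=1 b=0 c=1
t7.Δ1 d=1 a=1 clk=0 b=0 c=1
t8.Δ0 d=1 a=1 clk=0 b=0 c=1
t8.Δ1 d=1 a=1 clk=1 b=0 c=1
t8.Δ2 d=1 a=1 clk=1 b=1 c=1
t8.Δ3 d=0 a=0 clk=1 b=1 c=1
t8.Δ4 d=1 a=0 clk=1 b=1 c=1
t9.Δ0 d=1 a=0 clk=1 b=1 c=1
t9.Δ1 d=1 a=0 clk=0 b=1 c=1
t10.Δ0 d=1 a=0 clk=0 b=1 c=1
t10.Δ1 d=1 a=0 clk=1 b=1 c=1
t10.Δ2 d=1 a=0 clk=1 b=0 c=1
t10.Δ3 d=0 a=1 clk=1 b=0 c=1
t10.Δ4 d=1 a=1 clk=1 b=0 c=1
t11.Δ0 d=1 a=1 clk=1 b=0 c=1
t11.Δ1 d=1 a=1 clk=0 b=0 c=1
t12.Δ0 d=1 a=1 clk=0 b=0 c=1
t12.Δ1 d=1 a=1 clk=1 b=0 c=1
t12.Δ2 d=1 a=1 clk=1 b=1 c=1
t12.Δ3 d=0 a=0 clk=1 b=1 c=1
t12.Δ4 d=1 a=0 clk=1 b=1 c=1
t13.Δ0 d=1 a=0 clk=1 b=1 c=1
t13.Δ1 d=1 a=0 clk=0 b=1 c=1
t14.Δ0 d=1 a=0 clk=0 b=1 c=1
t14.Δ1 d=1 a=0 clk=1 b=1 c=1
t14.Δ2 d=1 a=0 clk=1 b=0 c=1
t14.Δ3 d=0 a=1 clk=1 b=0 c=1
t14.Δ4 d=1 a=1 clk=1 b=0 c=1
t15.Δ0 d=1 a=1 clk=1 b=0 c=1
t15.Δ1 d=1 a=1 clk=0 b=0 c=1
t16.Δ0 d=1 a=1 clk=0 b=0 c=1
t16.Δ1 d=1 a=1 clk=1 b=0 c=1
t16.Δ2 d=1 a=1 clk=1 b=1 c=1
t16.Δ3 d=0 a=0 clk=1 b=1 c=1
t16.Δ4 d=1 a=0 clk=1 b=1 c=1
t17.Δ0 d=1 a=0 clk=1 b=1 c=1
t17.Δ1 d=1 a=0 clk=0 b=1 c=1
t18.Δ0 d=1 a=0 clk=0 b=1 c=1
t18.Δ1 d=1 a=0 clk=1 b=1 c=1
t18.Δ2 d=1 a=0 clk=1 b=0 c=1
t18.Δ3 d=0 a=1 clk=1 b=0 c=1
t18.Δ4 d=1 a=1 clk=1 b=0 c=1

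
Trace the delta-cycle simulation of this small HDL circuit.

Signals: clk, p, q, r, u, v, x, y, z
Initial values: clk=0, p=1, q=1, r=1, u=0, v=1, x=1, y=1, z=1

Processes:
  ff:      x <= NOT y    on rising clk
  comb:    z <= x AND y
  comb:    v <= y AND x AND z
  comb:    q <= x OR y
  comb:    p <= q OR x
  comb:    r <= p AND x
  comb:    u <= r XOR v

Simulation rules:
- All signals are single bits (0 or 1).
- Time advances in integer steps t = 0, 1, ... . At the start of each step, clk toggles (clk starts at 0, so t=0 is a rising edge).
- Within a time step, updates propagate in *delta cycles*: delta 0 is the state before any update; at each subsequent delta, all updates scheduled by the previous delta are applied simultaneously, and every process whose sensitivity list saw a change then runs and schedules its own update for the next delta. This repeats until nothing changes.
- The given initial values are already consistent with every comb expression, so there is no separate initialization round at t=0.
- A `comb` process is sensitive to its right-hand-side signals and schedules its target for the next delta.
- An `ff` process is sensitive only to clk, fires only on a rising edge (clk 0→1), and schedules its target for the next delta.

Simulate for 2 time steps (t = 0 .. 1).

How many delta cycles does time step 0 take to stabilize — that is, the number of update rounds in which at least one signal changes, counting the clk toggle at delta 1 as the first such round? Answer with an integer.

[bits: x,clk,z,v,u,r,y,q,p]
t=0: Δ0=101101111 Δ1=111101111 Δ2=011101111 Δ3=010000111 | 3Δ
t=1: Δ0=010000111 Δ1=000000111 | 1Δ

3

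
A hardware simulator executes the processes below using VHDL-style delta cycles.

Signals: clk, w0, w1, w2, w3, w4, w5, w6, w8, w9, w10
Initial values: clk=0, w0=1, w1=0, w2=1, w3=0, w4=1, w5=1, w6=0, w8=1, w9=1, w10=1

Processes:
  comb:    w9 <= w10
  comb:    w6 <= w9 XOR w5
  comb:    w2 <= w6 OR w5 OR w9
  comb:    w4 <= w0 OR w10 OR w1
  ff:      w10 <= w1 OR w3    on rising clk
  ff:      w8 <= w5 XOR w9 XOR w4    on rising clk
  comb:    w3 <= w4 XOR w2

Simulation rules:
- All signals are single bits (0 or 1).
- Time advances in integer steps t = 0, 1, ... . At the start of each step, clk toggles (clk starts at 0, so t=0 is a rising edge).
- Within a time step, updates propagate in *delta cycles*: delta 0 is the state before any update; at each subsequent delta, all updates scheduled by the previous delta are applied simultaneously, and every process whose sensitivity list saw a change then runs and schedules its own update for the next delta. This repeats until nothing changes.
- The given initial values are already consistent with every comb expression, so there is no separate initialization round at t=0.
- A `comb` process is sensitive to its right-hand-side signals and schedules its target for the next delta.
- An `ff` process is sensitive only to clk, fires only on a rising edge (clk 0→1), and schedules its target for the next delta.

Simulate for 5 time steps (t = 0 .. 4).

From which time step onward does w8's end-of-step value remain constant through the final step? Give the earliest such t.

t0.Δ0 w10=1 w1=0 w6=0 clk=0 w9=1 w2=1 w5=1 w4=1 w8=1 w3=0 w0=1
t0.Δ1 w10=1 w1=0 w6=0 clk=1 w9=1 w2=1 w5=1 w4=1 w8=1 w3=0 w0=1
t0.Δ2 w10=0 w1=0 w6=0 clk=1 w9=1 w2=1 w5=1 w4=1 w8=1 w3=0 w0=1
t0.Δ3 w10=0 w1=0 w6=0 clk=1 w9=0 w2=1 w5=1 w4=1 w8=1 w3=0 w0=1
t0.Δ4 w10=0 w1=0 w6=1 clk=1 w9=0 w2=1 w5=1 w4=1 w8=1 w3=0 w0=1
t1.Δ0 w10=0 w1=0 w6=1 clk=1 w9=0 w2=1 w5=1 w4=1 w8=1 w3=0 w0=1
t1.Δ1 w10=0 w1=0 w6=1 clk=0 w9=0 w2=1 w5=1 w4=1 w8=1 w3=0 w0=1
t2.Δ0 w10=0 w1=0 w6=1 clk=0 w9=0 w2=1 w5=1 w4=1 w8=1 w3=0 w0=1
t2.Δ1 w10=0 w1=0 w6=1 clk=1 w9=0 w2=1 w5=1 w4=1 w8=1 w3=0 w0=1
t2.Δ2 w10=0 w1=0 w6=1 clk=1 w9=0 w2=1 w5=1 w4=1 w8=0 w3=0 w0=1
t3.Δ0 w10=0 w1=0 w6=1 clk=1 w9=0 w2=1 w5=1 w4=1 w8=0 w3=0 w0=1
t3.Δ1 w10=0 w1=0 w6=1 clk=0 w9=0 w2=1 w5=1 w4=1 w8=0 w3=0 w0=1
t4.Δ0 w10=0 w1=0 w6=1 clk=0 w9=0 w2=1 w5=1 w4=1 w8=0 w3=0 w0=1
t4.Δ1 w10=0 w1=0 w6=1 clk=1 w9=0 w2=1 w5=1 w4=1 w8=0 w3=0 w0=1

2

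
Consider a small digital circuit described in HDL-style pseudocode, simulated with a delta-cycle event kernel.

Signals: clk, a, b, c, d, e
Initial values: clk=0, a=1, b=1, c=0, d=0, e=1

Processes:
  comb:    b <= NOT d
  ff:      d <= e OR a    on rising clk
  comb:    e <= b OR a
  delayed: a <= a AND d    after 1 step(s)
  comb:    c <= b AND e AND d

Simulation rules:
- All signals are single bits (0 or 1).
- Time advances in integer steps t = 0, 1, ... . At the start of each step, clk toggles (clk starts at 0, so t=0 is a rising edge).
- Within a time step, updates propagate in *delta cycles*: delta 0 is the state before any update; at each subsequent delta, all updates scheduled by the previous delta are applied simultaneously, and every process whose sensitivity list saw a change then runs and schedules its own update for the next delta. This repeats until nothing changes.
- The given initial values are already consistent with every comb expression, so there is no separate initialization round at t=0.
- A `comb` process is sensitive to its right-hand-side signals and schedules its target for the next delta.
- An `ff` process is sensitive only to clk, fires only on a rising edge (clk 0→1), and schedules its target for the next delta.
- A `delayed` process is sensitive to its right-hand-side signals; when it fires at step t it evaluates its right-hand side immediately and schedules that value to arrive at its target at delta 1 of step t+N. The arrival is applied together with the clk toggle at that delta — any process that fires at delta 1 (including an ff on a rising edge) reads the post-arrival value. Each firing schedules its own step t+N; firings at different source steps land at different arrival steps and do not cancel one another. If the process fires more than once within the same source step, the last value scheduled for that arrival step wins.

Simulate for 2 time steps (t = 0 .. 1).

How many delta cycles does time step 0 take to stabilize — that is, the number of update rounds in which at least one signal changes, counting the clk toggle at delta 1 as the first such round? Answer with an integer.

4

t=0 Δ0: b=1 e=1 c=0 d=0 clk=0 a=1
  Δ1: clk:0→1
  Δ2: d:0→1
  Δ3: b:1→0, c:0→1
  Δ4: c:1→0
  (4Δ to stable)
t=1 Δ0: b=0 e=1 c=0 d=1 clk=1 a=1
  Δ1: clk:1→0
  (1Δ to stable)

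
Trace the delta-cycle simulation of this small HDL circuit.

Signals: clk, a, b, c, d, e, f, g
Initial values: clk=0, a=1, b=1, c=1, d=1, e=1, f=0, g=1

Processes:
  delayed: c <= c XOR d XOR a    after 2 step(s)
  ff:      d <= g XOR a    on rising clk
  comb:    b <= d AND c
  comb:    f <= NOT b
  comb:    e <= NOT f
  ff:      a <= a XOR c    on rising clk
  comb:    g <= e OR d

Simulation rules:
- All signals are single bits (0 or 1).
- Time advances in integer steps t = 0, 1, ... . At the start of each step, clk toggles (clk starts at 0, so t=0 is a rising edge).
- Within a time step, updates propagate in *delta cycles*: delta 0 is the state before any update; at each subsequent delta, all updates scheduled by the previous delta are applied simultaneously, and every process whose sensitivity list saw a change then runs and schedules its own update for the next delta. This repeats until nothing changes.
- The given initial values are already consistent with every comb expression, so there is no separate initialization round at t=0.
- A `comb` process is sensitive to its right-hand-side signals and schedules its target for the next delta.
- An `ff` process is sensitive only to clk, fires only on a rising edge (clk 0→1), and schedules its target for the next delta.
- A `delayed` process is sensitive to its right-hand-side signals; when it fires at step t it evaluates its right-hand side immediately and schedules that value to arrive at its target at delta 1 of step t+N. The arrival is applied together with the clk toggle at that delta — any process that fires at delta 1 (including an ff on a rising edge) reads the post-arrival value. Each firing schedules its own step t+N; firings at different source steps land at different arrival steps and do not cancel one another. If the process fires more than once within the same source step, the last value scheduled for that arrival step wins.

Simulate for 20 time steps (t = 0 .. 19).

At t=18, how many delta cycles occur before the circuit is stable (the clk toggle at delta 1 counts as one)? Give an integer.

3

t0.Δ0 g=1 b=1 f=0 clk=0 c=1 a=1 e=1 d=1
t0.Δ1 g=1 b=1 f=0 clk=1 c=1 a=1 e=1 d=1
t0.Δ2 g=1 b=1 f=0 clk=1 c=1 a=0 e=1 d=0
t0.Δ3 g=1 b=0 f=0 clk=1 c=1 a=0 e=1 d=0
t0.Δ4 g=1 b=0 f=1 clk=1 c=1 a=0 e=1 d=0
t0.Δ5 g=1 b=0 f=1 clk=1 c=1 a=0 e=0 d=0
t0.Δ6 g=0 b=0 f=1 clk=1 c=1 a=0 e=0 d=0
t1.Δ0 g=0 b=0 f=1 clk=1 c=1 a=0 e=0 d=0
t1.Δ1 g=0 b=0 f=1 clk=0 c=1 a=0 e=0 d=0
t2.Δ0 g=0 b=0 f=1 clk=0 c=1 a=0 e=0 d=0
t2.Δ1 g=0 b=0 f=1 clk=1 c=1 a=0 e=0 d=0
t2.Δ2 g=0 b=0 f=1 clk=1 c=1 a=1 e=0 d=0
t3.Δ0 g=0 b=0 f=1 clk=1 c=1 a=1 e=0 d=0
t3.Δ1 g=0 b=0 f=1 clk=0 c=1 a=1 e=0 d=0
t4.Δ0 g=0 b=0 f=1 clk=0 c=1 a=1 e=0 d=0
t4.Δ1 g=0 b=0 f=1 clk=1 c=0 a=1 e=0 d=0
t4.Δ2 g=0 b=0 f=1 clk=1 c=0 a=1 e=0 d=1
t4.Δ3 g=1 b=0 f=1 clk=1 c=0 a=1 e=0 d=1
t5.Δ0 g=1 b=0 f=1 clk=1 c=0 a=1 e=0 d=1
t5.Δ1 g=1 b=0 f=1 clk=0 c=0 a=1 e=0 d=1
t6.Δ0 g=1 b=0 f=1 clk=0 c=0 a=1 e=0 d=1
t6.Δ1 g=1 b=0 f=1 clk=1 c=0 a=1 e=0 d=1
t6.Δ2 g=1 b=0 f=1 clk=1 c=0 a=1 e=0 d=0
t6.Δ3 g=0 b=0 f=1 clk=1 c=0 a=1 e=0 d=0
t7.Δ0 g=0 b=0 f=1 clk=1 c=0 a=1 e=0 d=0
t7.Δ1 g=0 b=0 f=1 clk=0 c=0 a=1 e=0 d=0
t8.Δ0 g=0 b=0 f=1 clk=0 c=0 a=1 e=0 d=0
t8.Δ1 g=0 b=0 f=1 clk=1 c=1 a=1 e=0 d=0
t8.Δ2 g=0 b=0 f=1 clk=1 c=1 a=0 e=0 d=1
t8.Δ3 g=1 b=1 f=1 clk=1 c=1 a=0 e=0 d=1
t8.Δ4 g=1 b=1 f=0 clk=1 c=1 a=0 e=0 d=1
t8.Δ5 g=1 b=1 f=0 clk=1 c=1 a=0 e=1 d=1
t9.Δ0 g=1 b=1 f=0 clk=1 c=1 a=0 e=1 d=1
t9.Δ1 g=1 b=1 f=0 clk=0 c=1 a=0 e=1 d=1
t10.Δ0 g=1 b=1 f=0 clk=0 c=1 a=0 e=1 d=1
t10.Δ1 g=1 b=1 f=0 clk=1 c=0 a=0 e=1 d=1
t10.Δ2 g=1 b=0 f=0 clk=1 c=0 a=0 e=1 d=1
t10.Δ3 g=1 b=0 f=1 clk=1 c=0 a=0 e=1 d=1
t10.Δ4 g=1 b=0 f=1 clk=1 c=0 a=0 e=0 d=1
t11.Δ0 g=1 b=0 f=1 clk=1 c=0 a=0 e=0 d=1
t11.Δ1 g=1 b=0 f=1 clk=0 c=0 a=0 e=0 d=1
t12.Δ0 g=1 b=0 f=1 clk=0 c=0 a=0 e=0 d=1
t12.Δ1 g=1 b=0 f=1 clk=1 c=1 a=0 e=0 d=1
t12.Δ2 g=1 b=1 f=1 clk=1 c=1 a=1 e=0 d=1
t12.Δ3 g=1 b=1 f=0 clk=1 c=1 a=1 e=0 d=1
t12.Δ4 g=1 b=1 f=0 clk=1 c=1 a=1 e=1 d=1
t13.Δ0 g=1 b=1 f=0 clk=1 c=1 a=1 e=1 d=1
t13.Δ1 g=1 b=1 f=0 clk=0 c=1 a=1 e=1 d=1
t14.Δ0 g=1 b=1 f=0 clk=0 c=1 a=1 e=1 d=1
t14.Δ1 g=1 b=1 f=0 clk=1 c=1 a=1 e=1 d=1
t14.Δ2 g=1 b=1 f=0 clk=1 c=1 a=0 e=1 d=0
t14.Δ3 g=1 b=0 f=0 clk=1 c=1 a=0 e=1 d=0
t14.Δ4 g=1 b=0 f=1 clk=1 c=1 a=0 e=1 d=0
t14.Δ5 g=1 b=0 f=1 clk=1 c=1 a=0 e=0 d=0
t14.Δ6 g=0 b=0 f=1 clk=1 c=1 a=0 e=0 d=0
t15.Δ0 g=0 b=0 f=1 clk=1 c=1 a=0 e=0 d=0
t15.Δ1 g=0 b=0 f=1 clk=0 c=1 a=0 e=0 d=0
t16.Δ0 g=0 b=0 f=1 clk=0 c=1 a=0 e=0 d=0
t16.Δ1 g=0 b=0 f=1 clk=1 c=1 a=0 e=0 d=0
t16.Δ2 g=0 b=0 f=1 clk=1 c=1 a=1 e=0 d=0
t17.Δ0 g=0 b=0 f=1 clk=1 c=1 a=1 e=0 d=0
t17.Δ1 g=0 b=0 f=1 clk=0 c=1 a=1 e=0 d=0
t18.Δ0 g=0 b=0 f=1 clk=0 c=1 a=1 e=0 d=0
t18.Δ1 g=0 b=0 f=1 clk=1 c=0 a=1 e=0 d=0
t18.Δ2 g=0 b=0 f=1 clk=1 c=0 a=1 e=0 d=1
t18.Δ3 g=1 b=0 f=1 clk=1 c=0 a=1 e=0 d=1
t19.Δ0 g=1 b=0 f=1 clk=1 c=0 a=1 e=0 d=1
t19.Δ1 g=1 b=0 f=1 clk=0 c=0 a=1 e=0 d=1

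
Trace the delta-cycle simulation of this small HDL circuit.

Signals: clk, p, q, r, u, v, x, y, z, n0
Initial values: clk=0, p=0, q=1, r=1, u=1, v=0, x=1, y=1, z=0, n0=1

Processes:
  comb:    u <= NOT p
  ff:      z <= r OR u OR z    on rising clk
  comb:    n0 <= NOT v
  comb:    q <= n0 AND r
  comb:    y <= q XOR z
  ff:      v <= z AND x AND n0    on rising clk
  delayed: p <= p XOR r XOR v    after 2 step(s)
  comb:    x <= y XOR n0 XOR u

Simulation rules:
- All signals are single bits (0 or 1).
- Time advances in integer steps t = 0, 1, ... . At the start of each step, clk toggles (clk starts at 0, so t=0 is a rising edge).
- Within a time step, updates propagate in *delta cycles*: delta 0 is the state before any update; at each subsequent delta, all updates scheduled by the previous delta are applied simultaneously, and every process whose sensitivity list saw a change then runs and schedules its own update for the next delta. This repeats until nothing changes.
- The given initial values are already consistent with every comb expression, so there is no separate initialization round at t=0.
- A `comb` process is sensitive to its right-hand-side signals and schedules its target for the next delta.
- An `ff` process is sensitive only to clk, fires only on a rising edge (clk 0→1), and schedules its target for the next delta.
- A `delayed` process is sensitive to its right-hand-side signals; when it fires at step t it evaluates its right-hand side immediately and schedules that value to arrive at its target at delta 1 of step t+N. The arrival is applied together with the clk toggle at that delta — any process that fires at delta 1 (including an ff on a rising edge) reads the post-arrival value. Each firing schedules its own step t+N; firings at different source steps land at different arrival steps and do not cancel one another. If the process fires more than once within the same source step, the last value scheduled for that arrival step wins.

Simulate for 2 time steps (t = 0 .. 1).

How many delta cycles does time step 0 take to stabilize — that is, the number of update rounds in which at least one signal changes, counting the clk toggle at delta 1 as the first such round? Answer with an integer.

t=0 Δ0: p=0 q=1 clk=0 v=0 x=1 y=1 u=1 r=1 z=0 n0=1
  Δ1: clk:0→1
  Δ2: z:0→1
  Δ3: y:1→0
  Δ4: x:1→0
  (4Δ to stable)
t=1 Δ0: p=0 q=1 clk=1 v=0 x=0 y=0 u=1 r=1 z=1 n0=1
  Δ1: clk:1→0
  (1Δ to stable)

4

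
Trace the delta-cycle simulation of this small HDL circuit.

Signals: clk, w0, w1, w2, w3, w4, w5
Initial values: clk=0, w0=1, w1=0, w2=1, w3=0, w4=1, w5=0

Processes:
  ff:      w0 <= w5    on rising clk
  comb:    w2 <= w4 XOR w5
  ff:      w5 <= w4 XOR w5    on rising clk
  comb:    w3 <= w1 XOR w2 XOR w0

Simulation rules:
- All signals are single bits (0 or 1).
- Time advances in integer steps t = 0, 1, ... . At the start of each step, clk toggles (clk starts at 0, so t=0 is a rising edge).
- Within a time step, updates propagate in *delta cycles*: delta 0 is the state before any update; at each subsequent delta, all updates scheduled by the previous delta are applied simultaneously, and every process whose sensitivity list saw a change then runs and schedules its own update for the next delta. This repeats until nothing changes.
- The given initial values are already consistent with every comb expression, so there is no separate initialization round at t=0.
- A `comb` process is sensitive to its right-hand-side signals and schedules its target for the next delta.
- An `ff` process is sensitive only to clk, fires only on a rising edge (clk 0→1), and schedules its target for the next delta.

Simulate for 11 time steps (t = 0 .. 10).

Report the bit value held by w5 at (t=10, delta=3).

t0.Δ0 w2=1 w0=1 w4=1 w1=0 w3=0 w5=0 clk=0
t0.Δ1 w2=1 w0=1 w4=1 w1=0 w3=0 w5=0 clk=1
t0.Δ2 w2=1 w0=0 w4=1 w1=0 w3=0 w5=1 clk=1
t0.Δ3 w2=0 w0=0 w4=1 w1=0 w3=1 w5=1 clk=1
t0.Δ4 w2=0 w0=0 w4=1 w1=0 w3=0 w5=1 clk=1
t1.Δ0 w2=0 w0=0 w4=1 w1=0 w3=0 w5=1 clk=1
t1.Δ1 w2=0 w0=0 w4=1 w1=0 w3=0 w5=1 clk=0
t2.Δ0 w2=0 w0=0 w4=1 w1=0 w3=0 w5=1 clk=0
t2.Δ1 w2=0 w0=0 w4=1 w1=0 w3=0 w5=1 clk=1
t2.Δ2 w2=0 w0=1 w4=1 w1=0 w3=0 w5=0 clk=1
t2.Δ3 w2=1 w0=1 w4=1 w1=0 w3=1 w5=0 clk=1
t2.Δ4 w2=1 w0=1 w4=1 w1=0 w3=0 w5=0 clk=1
t3.Δ0 w2=1 w0=1 w4=1 w1=0 w3=0 w5=0 clk=1
t3.Δ1 w2=1 w0=1 w4=1 w1=0 w3=0 w5=0 clk=0
t4.Δ0 w2=1 w0=1 w4=1 w1=0 w3=0 w5=0 clk=0
t4.Δ1 w2=1 w0=1 w4=1 w1=0 w3=0 w5=0 clk=1
t4.Δ2 w2=1 w0=0 w4=1 w1=0 w3=0 w5=1 clk=1
t4.Δ3 w2=0 w0=0 w4=1 w1=0 w3=1 w5=1 clk=1
t4.Δ4 w2=0 w0=0 w4=1 w1=0 w3=0 w5=1 clk=1
t5.Δ0 w2=0 w0=0 w4=1 w1=0 w3=0 w5=1 clk=1
t5.Δ1 w2=0 w0=0 w4=1 w1=0 w3=0 w5=1 clk=0
t6.Δ0 w2=0 w0=0 w4=1 w1=0 w3=0 w5=1 clk=0
t6.Δ1 w2=0 w0=0 w4=1 w1=0 w3=0 w5=1 clk=1
t6.Δ2 w2=0 w0=1 w4=1 w1=0 w3=0 w5=0 clk=1
t6.Δ3 w2=1 w0=1 w4=1 w1=0 w3=1 w5=0 clk=1
t6.Δ4 w2=1 w0=1 w4=1 w1=0 w3=0 w5=0 clk=1
t7.Δ0 w2=1 w0=1 w4=1 w1=0 w3=0 w5=0 clk=1
t7.Δ1 w2=1 w0=1 w4=1 w1=0 w3=0 w5=0 clk=0
t8.Δ0 w2=1 w0=1 w4=1 w1=0 w3=0 w5=0 clk=0
t8.Δ1 w2=1 w0=1 w4=1 w1=0 w3=0 w5=0 clk=1
t8.Δ2 w2=1 w0=0 w4=1 w1=0 w3=0 w5=1 clk=1
t8.Δ3 w2=0 w0=0 w4=1 w1=0 w3=1 w5=1 clk=1
t8.Δ4 w2=0 w0=0 w4=1 w1=0 w3=0 w5=1 clk=1
t9.Δ0 w2=0 w0=0 w4=1 w1=0 w3=0 w5=1 clk=1
t9.Δ1 w2=0 w0=0 w4=1 w1=0 w3=0 w5=1 clk=0
t10.Δ0 w2=0 w0=0 w4=1 w1=0 w3=0 w5=1 clk=0
t10.Δ1 w2=0 w0=0 w4=1 w1=0 w3=0 w5=1 clk=1
t10.Δ2 w2=0 w0=1 w4=1 w1=0 w3=0 w5=0 clk=1
t10.Δ3 w2=1 w0=1 w4=1 w1=0 w3=1 w5=0 clk=1
t10.Δ4 w2=1 w0=1 w4=1 w1=0 w3=0 w5=0 clk=1

0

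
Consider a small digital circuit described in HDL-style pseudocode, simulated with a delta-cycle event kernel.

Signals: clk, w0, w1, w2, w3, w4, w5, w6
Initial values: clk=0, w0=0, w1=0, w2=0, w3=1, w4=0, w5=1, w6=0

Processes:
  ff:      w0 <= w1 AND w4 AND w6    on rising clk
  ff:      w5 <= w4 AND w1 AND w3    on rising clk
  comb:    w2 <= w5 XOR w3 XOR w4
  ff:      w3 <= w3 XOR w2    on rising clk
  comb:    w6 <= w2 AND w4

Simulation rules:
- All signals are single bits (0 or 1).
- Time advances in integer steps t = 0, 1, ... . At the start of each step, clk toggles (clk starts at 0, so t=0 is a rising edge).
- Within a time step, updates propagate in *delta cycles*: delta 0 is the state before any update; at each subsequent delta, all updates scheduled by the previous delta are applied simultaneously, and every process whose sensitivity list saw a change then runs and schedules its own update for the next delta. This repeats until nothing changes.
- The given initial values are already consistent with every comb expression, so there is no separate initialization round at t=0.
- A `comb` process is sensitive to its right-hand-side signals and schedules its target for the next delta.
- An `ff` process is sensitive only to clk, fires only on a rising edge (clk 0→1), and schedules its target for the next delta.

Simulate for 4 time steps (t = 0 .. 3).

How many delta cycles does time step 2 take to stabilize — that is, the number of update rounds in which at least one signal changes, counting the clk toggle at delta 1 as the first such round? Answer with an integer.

t=0 Δ0: w4=0 w0=0 w3=1 w5=1 w1=0 w6=0 w2=0 clk=0
  Δ1: clk:0→1
  Δ2: w5:1→0
  Δ3: w2:0→1
  (3Δ to stable)
t=1 Δ0: w4=0 w0=0 w3=1 w5=0 w1=0 w6=0 w2=1 clk=1
  Δ1: clk:1→0
  (1Δ to stable)
t=2 Δ0: w4=0 w0=0 w3=1 w5=0 w1=0 w6=0 w2=1 clk=0
  Δ1: clk:0→1
  Δ2: w3:1→0
  Δ3: w2:1→0
  (3Δ to stable)
t=3 Δ0: w4=0 w0=0 w3=0 w5=0 w1=0 w6=0 w2=0 clk=1
  Δ1: clk:1→0
  (1Δ to stable)

3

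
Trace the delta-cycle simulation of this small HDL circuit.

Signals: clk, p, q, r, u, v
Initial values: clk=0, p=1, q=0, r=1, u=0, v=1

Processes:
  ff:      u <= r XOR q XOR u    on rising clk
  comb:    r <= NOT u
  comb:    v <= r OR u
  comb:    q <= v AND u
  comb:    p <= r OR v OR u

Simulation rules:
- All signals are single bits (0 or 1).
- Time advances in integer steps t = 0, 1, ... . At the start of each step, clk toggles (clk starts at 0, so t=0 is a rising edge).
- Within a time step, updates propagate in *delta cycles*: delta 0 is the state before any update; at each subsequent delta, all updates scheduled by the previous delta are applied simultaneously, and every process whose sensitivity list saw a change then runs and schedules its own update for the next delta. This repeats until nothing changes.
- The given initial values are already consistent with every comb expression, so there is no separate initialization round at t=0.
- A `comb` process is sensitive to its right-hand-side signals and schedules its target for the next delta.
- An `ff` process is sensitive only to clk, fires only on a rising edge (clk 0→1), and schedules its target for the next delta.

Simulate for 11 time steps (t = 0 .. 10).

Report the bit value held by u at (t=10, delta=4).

0

t=0 Δ0: r=1 q=0 clk=0 v=1 p=1 u=0
  Δ1: clk:0→1
  Δ2: u:0→1
  Δ3: r:1→0, q:0→1
  (3Δ to stable)
t=1 Δ0: r=0 q=1 clk=1 v=1 p=1 u=1
  Δ1: clk:1→0
  (1Δ to stable)
t=2 Δ0: r=0 q=1 clk=0 v=1 p=1 u=1
  Δ1: clk:0→1
  Δ2: u:1→0
  Δ3: r:0→1, q:1→0, v:1→0
  Δ4: v:0→1
  (4Δ to stable)
t=3 Δ0: r=1 q=0 clk=1 v=1 p=1 u=0
  Δ1: clk:1→0
  (1Δ to stable)
t=4 Δ0: r=1 q=0 clk=0 v=1 p=1 u=0
  Δ1: clk:0→1
  Δ2: u:0→1
  Δ3: r:1→0, q:0→1
  (3Δ to stable)
t=5 Δ0: r=0 q=1 clk=1 v=1 p=1 u=1
  Δ1: clk:1→0
  (1Δ to stable)
t=6 Δ0: r=0 q=1 clk=0 v=1 p=1 u=1
  Δ1: clk:0→1
  Δ2: u:1→0
  Δ3: r:0→1, q:1→0, v:1→0
  Δ4: v:0→1
  (4Δ to stable)
t=7 Δ0: r=1 q=0 clk=1 v=1 p=1 u=0
  Δ1: clk:1→0
  (1Δ to stable)
t=8 Δ0: r=1 q=0 clk=0 v=1 p=1 u=0
  Δ1: clk:0→1
  Δ2: u:0→1
  Δ3: r:1→0, q:0→1
  (3Δ to stable)
t=9 Δ0: r=0 q=1 clk=1 v=1 p=1 u=1
  Δ1: clk:1→0
  (1Δ to stable)
t=10 Δ0: r=0 q=1 clk=0 v=1 p=1 u=1
  Δ1: clk:0→1
  Δ2: u:1→0
  Δ3: r:0→1, q:1→0, v:1→0
  Δ4: v:0→1
  (4Δ to stable)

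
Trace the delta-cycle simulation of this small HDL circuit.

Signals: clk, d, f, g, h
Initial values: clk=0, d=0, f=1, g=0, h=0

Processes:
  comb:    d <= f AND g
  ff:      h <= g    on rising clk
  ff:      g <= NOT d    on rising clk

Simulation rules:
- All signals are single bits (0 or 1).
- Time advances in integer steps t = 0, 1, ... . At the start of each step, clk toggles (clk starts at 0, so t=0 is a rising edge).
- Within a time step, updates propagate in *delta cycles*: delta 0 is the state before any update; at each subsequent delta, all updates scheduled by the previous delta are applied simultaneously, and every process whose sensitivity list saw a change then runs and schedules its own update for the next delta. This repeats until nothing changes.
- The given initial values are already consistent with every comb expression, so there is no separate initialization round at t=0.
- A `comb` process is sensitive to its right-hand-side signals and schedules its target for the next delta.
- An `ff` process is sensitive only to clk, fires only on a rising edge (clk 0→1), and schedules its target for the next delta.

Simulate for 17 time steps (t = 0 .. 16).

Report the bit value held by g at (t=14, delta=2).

t0.Δ0 d=0 g=0 h=0 clk=0 f=1
t0.Δ1 d=0 g=0 h=0 clk=1 f=1
t0.Δ2 d=0 g=1 h=0 clk=1 f=1
t0.Δ3 d=1 g=1 h=0 clk=1 f=1
t1.Δ0 d=1 g=1 h=0 clk=1 f=1
t1.Δ1 d=1 g=1 h=0 clk=0 f=1
t2.Δ0 d=1 g=1 h=0 clk=0 f=1
t2.Δ1 d=1 g=1 h=0 clk=1 f=1
t2.Δ2 d=1 g=0 h=1 clk=1 f=1
t2.Δ3 d=0 g=0 h=1 clk=1 f=1
t3.Δ0 d=0 g=0 h=1 clk=1 f=1
t3.Δ1 d=0 g=0 h=1 clk=0 f=1
t4.Δ0 d=0 g=0 h=1 clk=0 f=1
t4.Δ1 d=0 g=0 h=1 clk=1 f=1
t4.Δ2 d=0 g=1 h=0 clk=1 f=1
t4.Δ3 d=1 g=1 h=0 clk=1 f=1
t5.Δ0 d=1 g=1 h=0 clk=1 f=1
t5.Δ1 d=1 g=1 h=0 clk=0 f=1
t6.Δ0 d=1 g=1 h=0 clk=0 f=1
t6.Δ1 d=1 g=1 h=0 clk=1 f=1
t6.Δ2 d=1 g=0 h=1 clk=1 f=1
t6.Δ3 d=0 g=0 h=1 clk=1 f=1
t7.Δ0 d=0 g=0 h=1 clk=1 f=1
t7.Δ1 d=0 g=0 h=1 clk=0 f=1
t8.Δ0 d=0 g=0 h=1 clk=0 f=1
t8.Δ1 d=0 g=0 h=1 clk=1 f=1
t8.Δ2 d=0 g=1 h=0 clk=1 f=1
t8.Δ3 d=1 g=1 h=0 clk=1 f=1
t9.Δ0 d=1 g=1 h=0 clk=1 f=1
t9.Δ1 d=1 g=1 h=0 clk=0 f=1
t10.Δ0 d=1 g=1 h=0 clk=0 f=1
t10.Δ1 d=1 g=1 h=0 clk=1 f=1
t10.Δ2 d=1 g=0 h=1 clk=1 f=1
t10.Δ3 d=0 g=0 h=1 clk=1 f=1
t11.Δ0 d=0 g=0 h=1 clk=1 f=1
t11.Δ1 d=0 g=0 h=1 clk=0 f=1
t12.Δ0 d=0 g=0 h=1 clk=0 f=1
t12.Δ1 d=0 g=0 h=1 clk=1 f=1
t12.Δ2 d=0 g=1 h=0 clk=1 f=1
t12.Δ3 d=1 g=1 h=0 clk=1 f=1
t13.Δ0 d=1 g=1 h=0 clk=1 f=1
t13.Δ1 d=1 g=1 h=0 clk=0 f=1
t14.Δ0 d=1 g=1 h=0 clk=0 f=1
t14.Δ1 d=1 g=1 h=0 clk=1 f=1
t14.Δ2 d=1 g=0 h=1 clk=1 f=1
t14.Δ3 d=0 g=0 h=1 clk=1 f=1
t15.Δ0 d=0 g=0 h=1 clk=1 f=1
t15.Δ1 d=0 g=0 h=1 clk=0 f=1
t16.Δ0 d=0 g=0 h=1 clk=0 f=1
t16.Δ1 d=0 g=0 h=1 clk=1 f=1
t16.Δ2 d=0 g=1 h=0 clk=1 f=1
t16.Δ3 d=1 g=1 h=0 clk=1 f=1

0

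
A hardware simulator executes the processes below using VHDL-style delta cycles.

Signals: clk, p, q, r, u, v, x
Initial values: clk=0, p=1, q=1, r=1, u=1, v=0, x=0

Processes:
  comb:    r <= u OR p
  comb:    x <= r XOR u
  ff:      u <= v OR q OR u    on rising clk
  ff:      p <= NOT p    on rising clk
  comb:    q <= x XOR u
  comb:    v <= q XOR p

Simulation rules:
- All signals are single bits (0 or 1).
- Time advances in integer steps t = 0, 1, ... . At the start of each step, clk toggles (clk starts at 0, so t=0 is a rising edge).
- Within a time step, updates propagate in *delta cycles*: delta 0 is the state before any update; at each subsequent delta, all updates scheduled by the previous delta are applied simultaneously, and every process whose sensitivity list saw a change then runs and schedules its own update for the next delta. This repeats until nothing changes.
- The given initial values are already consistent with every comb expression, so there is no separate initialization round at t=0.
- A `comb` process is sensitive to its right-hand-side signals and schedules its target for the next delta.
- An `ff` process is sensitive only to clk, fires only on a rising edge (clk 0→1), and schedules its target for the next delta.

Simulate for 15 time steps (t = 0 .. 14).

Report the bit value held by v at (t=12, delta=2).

t=0 Δ0: x=0 u=1 r=1 v=0 p=1 q=1 clk=0
  Δ1: clk:0→1
  Δ2: p:1→0
  Δ3: v:0→1
  (3Δ to stable)
t=1 Δ0: x=0 u=1 r=1 v=1 p=0 q=1 clk=1
  Δ1: clk:1→0
  (1Δ to stable)
t=2 Δ0: x=0 u=1 r=1 v=1 p=0 q=1 clk=0
  Δ1: clk:0→1
  Δ2: p:0→1
  Δ3: v:1→0
  (3Δ to stable)
t=3 Δ0: x=0 u=1 r=1 v=0 p=1 q=1 clk=1
  Δ1: clk:1→0
  (1Δ to stable)
t=4 Δ0: x=0 u=1 r=1 v=0 p=1 q=1 clk=0
  Δ1: clk:0→1
  Δ2: p:1→0
  Δ3: v:0→1
  (3Δ to stable)
t=5 Δ0: x=0 u=1 r=1 v=1 p=0 q=1 clk=1
  Δ1: clk:1→0
  (1Δ to stable)
t=6 Δ0: x=0 u=1 r=1 v=1 p=0 q=1 clk=0
  Δ1: clk:0→1
  Δ2: p:0→1
  Δ3: v:1→0
  (3Δ to stable)
t=7 Δ0: x=0 u=1 r=1 v=0 p=1 q=1 clk=1
  Δ1: clk:1→0
  (1Δ to stable)
t=8 Δ0: x=0 u=1 r=1 v=0 p=1 q=1 clk=0
  Δ1: clk:0→1
  Δ2: p:1→0
  Δ3: v:0→1
  (3Δ to stable)
t=9 Δ0: x=0 u=1 r=1 v=1 p=0 q=1 clk=1
  Δ1: clk:1→0
  (1Δ to stable)
t=10 Δ0: x=0 u=1 r=1 v=1 p=0 q=1 clk=0
  Δ1: clk:0→1
  Δ2: p:0→1
  Δ3: v:1→0
  (3Δ to stable)
t=11 Δ0: x=0 u=1 r=1 v=0 p=1 q=1 clk=1
  Δ1: clk:1→0
  (1Δ to stable)
t=12 Δ0: x=0 u=1 r=1 v=0 p=1 q=1 clk=0
  Δ1: clk:0→1
  Δ2: p:1→0
  Δ3: v:0→1
  (3Δ to stable)
t=13 Δ0: x=0 u=1 r=1 v=1 p=0 q=1 clk=1
  Δ1: clk:1→0
  (1Δ to stable)
t=14 Δ0: x=0 u=1 r=1 v=1 p=0 q=1 clk=0
  Δ1: clk:0→1
  Δ2: p:0→1
  Δ3: v:1→0
  (3Δ to stable)

0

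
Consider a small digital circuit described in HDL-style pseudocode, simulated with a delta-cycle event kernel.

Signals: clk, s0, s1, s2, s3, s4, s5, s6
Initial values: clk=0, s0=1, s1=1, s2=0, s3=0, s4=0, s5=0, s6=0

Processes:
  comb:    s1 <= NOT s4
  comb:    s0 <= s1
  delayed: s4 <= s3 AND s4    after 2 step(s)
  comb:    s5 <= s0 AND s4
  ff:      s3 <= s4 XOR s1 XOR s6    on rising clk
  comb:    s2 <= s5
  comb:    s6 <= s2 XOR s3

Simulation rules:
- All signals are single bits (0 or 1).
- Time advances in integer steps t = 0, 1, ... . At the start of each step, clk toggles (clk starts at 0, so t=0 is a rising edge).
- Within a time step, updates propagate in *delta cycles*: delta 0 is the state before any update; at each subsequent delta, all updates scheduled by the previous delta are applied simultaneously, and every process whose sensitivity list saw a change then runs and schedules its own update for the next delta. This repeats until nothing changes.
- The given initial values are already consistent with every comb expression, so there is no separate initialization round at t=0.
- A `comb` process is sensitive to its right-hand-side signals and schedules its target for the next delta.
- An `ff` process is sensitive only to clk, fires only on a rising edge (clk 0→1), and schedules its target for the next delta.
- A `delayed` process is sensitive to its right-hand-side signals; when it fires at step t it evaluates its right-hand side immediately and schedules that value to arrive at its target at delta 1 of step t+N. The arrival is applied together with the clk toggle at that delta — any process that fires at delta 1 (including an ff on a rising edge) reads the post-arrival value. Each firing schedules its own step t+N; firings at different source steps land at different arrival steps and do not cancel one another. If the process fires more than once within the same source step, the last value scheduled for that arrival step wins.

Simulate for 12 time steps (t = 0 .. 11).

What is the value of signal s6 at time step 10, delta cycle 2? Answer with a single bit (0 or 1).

[bits: clk,s3,s5,s1,s6,s4,s0,s2]
t=0: Δ0=00010010 Δ1=10010010 Δ2=11010010 Δ3=11011010 | 3Δ
t=1: Δ0=11011010 Δ1=01011010 | 1Δ
t=2: Δ0=01011010 Δ1=11011010 Δ2=10011010 Δ3=10010010 | 3Δ
t=3: Δ0=10010010 Δ1=00010010 | 1Δ
t=4: Δ0=00010010 Δ1=10010010 Δ2=11010010 Δ3=11011010 | 3Δ
t=5: Δ0=11011010 Δ1=01011010 | 1Δ
t=6: Δ0=01011010 Δ1=11011010 Δ2=10011010 Δ3=10010010 | 3Δ
t=7: Δ0=10010010 Δ1=00010010 | 1Δ
t=8: Δ0=00010010 Δ1=10010010 Δ2=11010010 Δ3=11011010 | 3Δ
t=9: Δ0=11011010 Δ1=01011010 | 1Δ
t=10: Δ0=01011010 Δ1=11011010 Δ2=10011010 Δ3=10010010 | 3Δ
t=11: Δ0=10010010 Δ1=00010010 | 1Δ

1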